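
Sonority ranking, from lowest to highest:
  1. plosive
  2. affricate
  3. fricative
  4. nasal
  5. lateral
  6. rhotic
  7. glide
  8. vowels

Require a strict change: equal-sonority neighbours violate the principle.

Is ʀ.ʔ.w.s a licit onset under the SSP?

no

/ʀ/: rhotic = 6.
/ʔ/: plosive = 1.
/w/: glide = 7.
/s/: fricative = 3.
The profile is 6-1-7-3. Between /ʀ/ (6) and /ʔ/ (1) sonority does not rise, so the cluster violates the SSP.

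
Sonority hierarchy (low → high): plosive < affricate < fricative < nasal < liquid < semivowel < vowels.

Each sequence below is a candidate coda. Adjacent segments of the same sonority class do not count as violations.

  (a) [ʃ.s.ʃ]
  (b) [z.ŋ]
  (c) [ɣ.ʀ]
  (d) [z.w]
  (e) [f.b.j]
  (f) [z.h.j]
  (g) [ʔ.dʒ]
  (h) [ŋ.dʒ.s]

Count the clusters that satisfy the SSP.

1

(a) 3-3-3 → obeys
(b) 3-4 → violates
(c) 3-5 → violates
(d) 3-6 → violates
(e) 3-1-6 → violates
(f) 3-3-6 → violates
(g) 1-2 → violates
(h) 4-2-3 → violates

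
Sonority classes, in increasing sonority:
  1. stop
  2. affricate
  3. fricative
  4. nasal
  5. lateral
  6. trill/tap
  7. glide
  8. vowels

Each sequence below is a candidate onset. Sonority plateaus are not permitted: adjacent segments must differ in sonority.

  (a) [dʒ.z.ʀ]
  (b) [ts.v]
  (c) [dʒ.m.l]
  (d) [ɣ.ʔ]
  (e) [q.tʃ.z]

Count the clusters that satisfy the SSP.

4

(a) 2-3-6 → obeys
(b) 2-3 → obeys
(c) 2-4-5 → obeys
(d) 3-1 → violates
(e) 1-2-3 → obeys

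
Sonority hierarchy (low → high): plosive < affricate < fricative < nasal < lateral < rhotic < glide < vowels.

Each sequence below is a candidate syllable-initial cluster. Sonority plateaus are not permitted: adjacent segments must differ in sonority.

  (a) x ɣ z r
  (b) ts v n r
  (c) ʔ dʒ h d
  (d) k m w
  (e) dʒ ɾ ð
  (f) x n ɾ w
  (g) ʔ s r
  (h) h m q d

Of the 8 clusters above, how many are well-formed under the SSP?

(a) sonority 3-3-3-6: ill-formed.
(b) sonority 2-3-4-6: well-formed.
(c) sonority 1-2-3-1: ill-formed.
(d) sonority 1-4-7: well-formed.
(e) sonority 2-6-3: ill-formed.
(f) sonority 3-4-6-7: well-formed.
(g) sonority 1-3-6: well-formed.
(h) sonority 3-4-1-1: ill-formed.

4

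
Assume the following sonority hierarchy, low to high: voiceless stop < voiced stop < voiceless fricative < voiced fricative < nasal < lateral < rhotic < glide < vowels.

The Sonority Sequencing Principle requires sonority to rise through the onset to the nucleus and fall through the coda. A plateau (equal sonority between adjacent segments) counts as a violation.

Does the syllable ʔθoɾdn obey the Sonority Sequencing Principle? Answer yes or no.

no

Onset: /ʔ/ is a voiceless stop (sonority 1), /θ/ is a voiceless fricative (sonority 3); then the nucleus /o/ (sonority 9).
Onset profile 1-3-9 — rises to the nucleus.
Coda: /ɾ/ is a rhotic (sonority 7), /d/ is a voiced stop (sonority 2), /n/ is a nasal (sonority 5).
Coda profile 9-7-2-5 — does not strictly fall throughout.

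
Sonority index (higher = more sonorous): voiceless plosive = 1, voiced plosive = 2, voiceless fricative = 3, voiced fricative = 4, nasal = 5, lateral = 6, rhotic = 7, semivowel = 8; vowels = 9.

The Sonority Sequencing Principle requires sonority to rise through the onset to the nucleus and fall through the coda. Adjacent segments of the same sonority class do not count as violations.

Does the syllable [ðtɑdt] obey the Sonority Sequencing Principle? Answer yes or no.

Onset: /ð/ is a voiced fricative (sonority 4), /t/ is a voiceless plosive (sonority 1); then the nucleus /ɑ/ (sonority 9).
Onset profile 4-1-9 — does not rise throughout.
Coda: /d/ is a voiced plosive (sonority 2), /t/ is a voiceless plosive (sonority 1).
Coda profile 9-2-1 — falls from the nucleus.

no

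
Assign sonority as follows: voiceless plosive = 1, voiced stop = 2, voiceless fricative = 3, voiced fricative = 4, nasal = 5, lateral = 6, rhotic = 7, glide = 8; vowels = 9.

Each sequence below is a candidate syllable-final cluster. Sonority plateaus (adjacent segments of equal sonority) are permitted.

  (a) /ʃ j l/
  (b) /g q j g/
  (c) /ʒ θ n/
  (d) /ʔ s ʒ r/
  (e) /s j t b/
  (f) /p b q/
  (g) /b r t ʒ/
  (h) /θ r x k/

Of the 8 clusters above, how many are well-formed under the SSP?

0

(a) sonority 3-8-6: ill-formed.
(b) sonority 2-1-8-2: ill-formed.
(c) sonority 4-3-5: ill-formed.
(d) sonority 1-3-4-7: ill-formed.
(e) sonority 3-8-1-2: ill-formed.
(f) sonority 1-2-1: ill-formed.
(g) sonority 2-7-1-4: ill-formed.
(h) sonority 3-7-3-1: ill-formed.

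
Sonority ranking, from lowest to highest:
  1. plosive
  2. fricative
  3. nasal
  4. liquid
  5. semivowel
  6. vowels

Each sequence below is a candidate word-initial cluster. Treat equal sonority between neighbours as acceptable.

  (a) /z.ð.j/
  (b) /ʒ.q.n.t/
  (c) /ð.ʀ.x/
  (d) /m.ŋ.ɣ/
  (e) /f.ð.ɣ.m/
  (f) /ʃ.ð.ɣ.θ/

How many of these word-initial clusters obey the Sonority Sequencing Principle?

(a) sonority 2-2-5: well-formed.
(b) sonority 2-1-3-1: ill-formed.
(c) sonority 2-4-2: ill-formed.
(d) sonority 3-3-2: ill-formed.
(e) sonority 2-2-2-3: well-formed.
(f) sonority 2-2-2-2: well-formed.

3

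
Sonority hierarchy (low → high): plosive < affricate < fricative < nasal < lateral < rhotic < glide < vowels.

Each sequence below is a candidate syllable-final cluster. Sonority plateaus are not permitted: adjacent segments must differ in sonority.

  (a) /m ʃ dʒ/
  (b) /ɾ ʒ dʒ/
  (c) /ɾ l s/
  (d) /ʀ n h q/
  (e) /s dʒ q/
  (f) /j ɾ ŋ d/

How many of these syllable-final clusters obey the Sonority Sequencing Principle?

6

(a) 4-3-2 → obeys
(b) 6-3-2 → obeys
(c) 6-5-3 → obeys
(d) 6-4-3-1 → obeys
(e) 3-2-1 → obeys
(f) 7-6-4-1 → obeys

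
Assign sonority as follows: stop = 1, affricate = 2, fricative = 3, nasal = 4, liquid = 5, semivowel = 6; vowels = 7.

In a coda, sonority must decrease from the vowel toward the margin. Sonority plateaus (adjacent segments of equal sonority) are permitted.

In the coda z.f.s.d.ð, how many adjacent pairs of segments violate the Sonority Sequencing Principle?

/z/ is a fricative (sonority 3).
/f/ is a fricative (sonority 3).
/s/ is a fricative (sonority 3).
/d/ is a stop (sonority 1).
/ð/ is a fricative (sonority 3).
/z/→/f/: 3→3 (plateau, allowed) — ok.
/f/→/s/: 3→3 (plateau, allowed) — ok.
/s/→/d/: 3→1 (falls) — ok.
/d/→/ð/: 1→3 (does not fall) — violation.

1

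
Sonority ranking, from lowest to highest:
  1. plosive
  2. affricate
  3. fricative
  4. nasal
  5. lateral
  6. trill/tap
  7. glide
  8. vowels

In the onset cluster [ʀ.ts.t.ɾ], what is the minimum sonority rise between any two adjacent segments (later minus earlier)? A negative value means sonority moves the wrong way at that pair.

/ʀ/ is a trill/tap (sonority 6).
/ts/ is an affricate (sonority 2).
/t/ is a plosive (sonority 1).
/ɾ/ is a trill/tap (sonority 6).
/ʀ/→/ts/: change -4.
/ts/→/t/: change -1.
/t/→/ɾ/: change +5.
Minimum = -4.

-4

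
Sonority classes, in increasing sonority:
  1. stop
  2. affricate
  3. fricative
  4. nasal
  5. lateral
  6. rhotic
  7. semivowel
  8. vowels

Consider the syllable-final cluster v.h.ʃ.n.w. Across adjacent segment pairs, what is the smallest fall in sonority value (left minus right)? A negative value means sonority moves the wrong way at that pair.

-3

/v/ — fricative, sonority 3.
/h/ — fricative, sonority 3.
/ʃ/ — fricative, sonority 3.
/n/ — nasal, sonority 4.
/w/ — semivowel, sonority 7.
/v/→/h/: change +0.
/h/→/ʃ/: change +0.
/ʃ/→/n/: change -1.
/n/→/w/: change -3.
Minimum = -3.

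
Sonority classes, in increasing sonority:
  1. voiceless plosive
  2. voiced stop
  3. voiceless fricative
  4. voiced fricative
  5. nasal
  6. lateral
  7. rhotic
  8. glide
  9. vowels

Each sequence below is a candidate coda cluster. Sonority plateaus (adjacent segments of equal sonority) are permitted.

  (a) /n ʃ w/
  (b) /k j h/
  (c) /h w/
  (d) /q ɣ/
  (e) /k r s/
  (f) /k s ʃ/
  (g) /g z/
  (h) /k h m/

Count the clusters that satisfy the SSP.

0

(a) sonority 5-3-8: ill-formed.
(b) sonority 1-8-3: ill-formed.
(c) sonority 3-8: ill-formed.
(d) sonority 1-4: ill-formed.
(e) sonority 1-7-3: ill-formed.
(f) sonority 1-3-3: ill-formed.
(g) sonority 2-4: ill-formed.
(h) sonority 1-3-5: ill-formed.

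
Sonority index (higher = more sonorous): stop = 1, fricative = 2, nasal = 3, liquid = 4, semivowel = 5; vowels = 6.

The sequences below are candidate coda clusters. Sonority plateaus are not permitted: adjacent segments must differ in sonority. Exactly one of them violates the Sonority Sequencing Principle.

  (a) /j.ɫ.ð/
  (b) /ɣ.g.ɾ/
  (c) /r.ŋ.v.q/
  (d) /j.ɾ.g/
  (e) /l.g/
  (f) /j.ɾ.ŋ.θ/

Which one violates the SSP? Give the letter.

b

(a) 5-4-2 → obeys
(b) 2-1-4 → violates
(c) 4-3-2-1 → obeys
(d) 5-4-1 → obeys
(e) 4-1 → obeys
(f) 5-4-3-2 → obeys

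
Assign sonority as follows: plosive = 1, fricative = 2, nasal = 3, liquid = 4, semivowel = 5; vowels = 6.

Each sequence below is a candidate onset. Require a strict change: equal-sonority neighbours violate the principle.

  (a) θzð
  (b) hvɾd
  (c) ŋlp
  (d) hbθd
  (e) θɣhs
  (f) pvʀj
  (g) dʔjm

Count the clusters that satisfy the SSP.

(a) 2-2-2 → violates
(b) 2-2-4-1 → violates
(c) 3-4-1 → violates
(d) 2-1-2-1 → violates
(e) 2-2-2-2 → violates
(f) 1-2-4-5 → obeys
(g) 1-1-5-3 → violates

1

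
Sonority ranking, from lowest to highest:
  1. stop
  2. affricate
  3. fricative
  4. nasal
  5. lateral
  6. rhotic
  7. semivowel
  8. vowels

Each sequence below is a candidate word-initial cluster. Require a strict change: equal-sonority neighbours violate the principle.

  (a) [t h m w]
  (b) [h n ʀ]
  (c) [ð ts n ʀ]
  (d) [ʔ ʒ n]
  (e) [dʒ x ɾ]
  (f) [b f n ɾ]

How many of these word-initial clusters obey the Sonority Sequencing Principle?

5

(a) 1-3-4-7 → obeys
(b) 3-4-6 → obeys
(c) 3-2-4-6 → violates
(d) 1-3-4 → obeys
(e) 2-3-6 → obeys
(f) 1-3-4-6 → obeys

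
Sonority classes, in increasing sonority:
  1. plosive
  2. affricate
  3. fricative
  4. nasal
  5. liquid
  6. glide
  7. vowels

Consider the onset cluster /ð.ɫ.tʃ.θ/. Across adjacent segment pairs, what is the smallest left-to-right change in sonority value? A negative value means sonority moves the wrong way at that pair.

-3

/ð/: fricative = 3.
/ɫ/: liquid = 5.
/tʃ/: affricate = 2.
/θ/: fricative = 3.
/ð/→/ɫ/: change +2.
/ɫ/→/tʃ/: change -3.
/tʃ/→/θ/: change +1.
Minimum = -3.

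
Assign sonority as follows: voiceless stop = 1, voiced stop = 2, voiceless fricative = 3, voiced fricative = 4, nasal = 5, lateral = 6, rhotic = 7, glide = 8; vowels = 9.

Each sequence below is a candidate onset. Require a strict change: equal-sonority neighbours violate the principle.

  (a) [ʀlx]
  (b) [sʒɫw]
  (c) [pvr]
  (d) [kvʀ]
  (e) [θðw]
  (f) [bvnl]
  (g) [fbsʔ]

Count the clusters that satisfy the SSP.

5

(a) sonority 7-6-3: ill-formed.
(b) sonority 3-4-6-8: well-formed.
(c) sonority 1-4-7: well-formed.
(d) sonority 1-4-7: well-formed.
(e) sonority 3-4-8: well-formed.
(f) sonority 2-4-5-6: well-formed.
(g) sonority 3-2-3-1: ill-formed.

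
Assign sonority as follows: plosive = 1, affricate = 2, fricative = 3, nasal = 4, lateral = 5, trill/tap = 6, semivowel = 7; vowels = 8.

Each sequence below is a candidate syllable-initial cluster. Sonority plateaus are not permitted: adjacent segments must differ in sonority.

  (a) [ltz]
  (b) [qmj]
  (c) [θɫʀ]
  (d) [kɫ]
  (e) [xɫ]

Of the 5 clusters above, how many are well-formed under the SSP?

(a) sonority 5-1-3: ill-formed.
(b) sonority 1-4-7: well-formed.
(c) sonority 3-5-6: well-formed.
(d) sonority 1-5: well-formed.
(e) sonority 3-5: well-formed.

4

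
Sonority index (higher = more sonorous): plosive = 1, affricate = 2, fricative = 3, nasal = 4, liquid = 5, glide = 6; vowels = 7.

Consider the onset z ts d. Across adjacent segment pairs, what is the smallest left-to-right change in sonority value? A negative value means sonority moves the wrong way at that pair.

-1

/z/ is a fricative (sonority 3).
/ts/ is an affricate (sonority 2).
/d/ is a plosive (sonority 1).
/z/→/ts/: change -1.
/ts/→/d/: change -1.
Minimum = -1.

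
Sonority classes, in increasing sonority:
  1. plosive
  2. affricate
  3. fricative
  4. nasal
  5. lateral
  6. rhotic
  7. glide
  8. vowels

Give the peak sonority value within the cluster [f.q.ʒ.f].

/f/ is a fricative (sonority 3).
/q/ is a plosive (sonority 1).
/ʒ/ is a fricative (sonority 3).
/f/ is a fricative (sonority 3).
The maximum is 3.

3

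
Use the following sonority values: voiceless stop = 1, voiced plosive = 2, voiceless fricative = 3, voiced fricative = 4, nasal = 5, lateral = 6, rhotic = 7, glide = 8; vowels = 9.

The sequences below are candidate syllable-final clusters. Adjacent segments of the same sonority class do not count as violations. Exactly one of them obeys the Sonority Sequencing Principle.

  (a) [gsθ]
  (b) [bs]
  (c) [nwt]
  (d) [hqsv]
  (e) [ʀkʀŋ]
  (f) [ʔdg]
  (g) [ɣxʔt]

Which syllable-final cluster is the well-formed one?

(a) sonority 2-3-3: ill-formed.
(b) sonority 2-3: ill-formed.
(c) sonority 5-8-1: ill-formed.
(d) sonority 3-1-3-4: ill-formed.
(e) sonority 7-1-7-5: ill-formed.
(f) sonority 1-2-2: ill-formed.
(g) sonority 4-3-1-1: well-formed.

g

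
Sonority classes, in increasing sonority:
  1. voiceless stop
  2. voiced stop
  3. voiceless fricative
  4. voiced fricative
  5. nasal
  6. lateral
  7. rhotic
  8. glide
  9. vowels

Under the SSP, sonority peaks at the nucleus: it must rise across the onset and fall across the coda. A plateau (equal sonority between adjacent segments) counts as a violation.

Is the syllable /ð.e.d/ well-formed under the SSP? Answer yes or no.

Onset: /ð/ is a voiced fricative (sonority 4); then the nucleus /e/ (sonority 9).
Onset profile 4-9 — rises to the nucleus.
Coda: /d/ is a voiced stop (sonority 2).
Coda profile 9-2 — falls from the nucleus.

yes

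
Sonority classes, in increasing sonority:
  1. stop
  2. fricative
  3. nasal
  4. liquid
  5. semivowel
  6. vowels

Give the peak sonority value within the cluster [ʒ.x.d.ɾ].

/ʒ/: fricative = 2.
/x/: fricative = 2.
/d/: stop = 1.
/ɾ/: liquid = 4.
The maximum is 4.

4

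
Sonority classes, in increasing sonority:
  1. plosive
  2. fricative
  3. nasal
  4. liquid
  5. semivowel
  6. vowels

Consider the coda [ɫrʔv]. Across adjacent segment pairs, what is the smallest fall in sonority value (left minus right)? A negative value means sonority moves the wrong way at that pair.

/ɫ/: liquid = 4.
/r/: liquid = 4.
/ʔ/: plosive = 1.
/v/: fricative = 2.
/ɫ/→/r/: change +0.
/r/→/ʔ/: change +3.
/ʔ/→/v/: change -1.
Minimum = -1.

-1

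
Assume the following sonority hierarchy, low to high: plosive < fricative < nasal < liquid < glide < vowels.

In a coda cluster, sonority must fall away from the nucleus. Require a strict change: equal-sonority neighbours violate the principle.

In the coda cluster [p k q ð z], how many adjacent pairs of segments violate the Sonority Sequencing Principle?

4

/p/: plosive = 1.
/k/: plosive = 1.
/q/: plosive = 1.
/ð/: fricative = 2.
/z/: fricative = 2.
/p/→/k/: 1→1 (plateau) — violation.
/k/→/q/: 1→1 (plateau) — violation.
/q/→/ð/: 1→2 (does not fall) — violation.
/ð/→/z/: 2→2 (plateau) — violation.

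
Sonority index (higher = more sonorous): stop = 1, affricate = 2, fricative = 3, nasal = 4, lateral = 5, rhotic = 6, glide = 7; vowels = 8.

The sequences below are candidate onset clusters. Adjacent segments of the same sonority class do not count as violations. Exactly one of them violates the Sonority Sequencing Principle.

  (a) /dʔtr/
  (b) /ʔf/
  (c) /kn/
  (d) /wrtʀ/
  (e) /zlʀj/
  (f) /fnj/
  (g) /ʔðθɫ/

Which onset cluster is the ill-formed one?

d

(a) 1-1-1-6 → obeys
(b) 1-3 → obeys
(c) 1-4 → obeys
(d) 7-6-1-6 → violates
(e) 3-5-6-7 → obeys
(f) 3-4-7 → obeys
(g) 1-3-3-5 → obeys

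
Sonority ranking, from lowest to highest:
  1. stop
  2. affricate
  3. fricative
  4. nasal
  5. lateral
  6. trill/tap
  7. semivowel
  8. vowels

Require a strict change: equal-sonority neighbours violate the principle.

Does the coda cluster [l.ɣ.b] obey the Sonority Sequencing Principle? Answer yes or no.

yes

/l/ — lateral, sonority 5.
/ɣ/ — fricative, sonority 3.
/b/ — stop, sonority 1.
The profile 5-3-1 strictly falls, so the coda cluster satisfies the SSP.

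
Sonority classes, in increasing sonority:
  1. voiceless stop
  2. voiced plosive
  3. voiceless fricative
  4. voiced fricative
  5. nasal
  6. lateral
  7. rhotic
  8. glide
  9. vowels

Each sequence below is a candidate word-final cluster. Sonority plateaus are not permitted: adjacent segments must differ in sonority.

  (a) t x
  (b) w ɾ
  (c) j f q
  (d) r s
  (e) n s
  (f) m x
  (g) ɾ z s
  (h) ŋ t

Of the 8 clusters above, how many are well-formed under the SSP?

(a) t x: profile 1-3 — violates.
(b) w ɾ: profile 8-7 — obeys.
(c) j f q: profile 8-3-1 — obeys.
(d) r s: profile 7-3 — obeys.
(e) n s: profile 5-3 — obeys.
(f) m x: profile 5-3 — obeys.
(g) ɾ z s: profile 7-4-3 — obeys.
(h) ŋ t: profile 5-1 — obeys.

7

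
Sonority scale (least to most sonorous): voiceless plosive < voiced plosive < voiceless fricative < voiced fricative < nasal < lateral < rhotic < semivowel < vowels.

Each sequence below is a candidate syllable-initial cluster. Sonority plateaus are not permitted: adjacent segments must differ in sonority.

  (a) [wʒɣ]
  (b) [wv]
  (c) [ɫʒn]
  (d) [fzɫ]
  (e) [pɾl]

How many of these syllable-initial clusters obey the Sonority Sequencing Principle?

(a) 8-4-4 → violates
(b) 8-4 → violates
(c) 6-4-5 → violates
(d) 3-4-6 → obeys
(e) 1-7-6 → violates

1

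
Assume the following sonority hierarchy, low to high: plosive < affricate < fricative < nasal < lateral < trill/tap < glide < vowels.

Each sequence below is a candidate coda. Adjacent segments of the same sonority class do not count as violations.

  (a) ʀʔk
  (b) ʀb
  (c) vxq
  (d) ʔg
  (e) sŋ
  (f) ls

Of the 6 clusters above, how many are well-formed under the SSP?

(a) ʀʔk: profile 6-1-1 — obeys.
(b) ʀb: profile 6-1 — obeys.
(c) vxq: profile 3-3-1 — obeys.
(d) ʔg: profile 1-1 — obeys.
(e) sŋ: profile 3-4 — violates.
(f) ls: profile 5-3 — obeys.

5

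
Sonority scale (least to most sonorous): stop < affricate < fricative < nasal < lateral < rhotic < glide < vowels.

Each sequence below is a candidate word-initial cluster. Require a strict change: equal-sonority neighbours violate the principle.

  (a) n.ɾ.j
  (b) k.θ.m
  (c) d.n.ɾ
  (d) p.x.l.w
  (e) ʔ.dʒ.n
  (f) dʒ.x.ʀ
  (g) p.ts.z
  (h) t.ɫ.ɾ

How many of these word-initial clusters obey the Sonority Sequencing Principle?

(a) n.ɾ.j: profile 4-6-7 — obeys.
(b) k.θ.m: profile 1-3-4 — obeys.
(c) d.n.ɾ: profile 1-4-6 — obeys.
(d) p.x.l.w: profile 1-3-5-7 — obeys.
(e) ʔ.dʒ.n: profile 1-2-4 — obeys.
(f) dʒ.x.ʀ: profile 2-3-6 — obeys.
(g) p.ts.z: profile 1-2-3 — obeys.
(h) t.ɫ.ɾ: profile 1-5-6 — obeys.

8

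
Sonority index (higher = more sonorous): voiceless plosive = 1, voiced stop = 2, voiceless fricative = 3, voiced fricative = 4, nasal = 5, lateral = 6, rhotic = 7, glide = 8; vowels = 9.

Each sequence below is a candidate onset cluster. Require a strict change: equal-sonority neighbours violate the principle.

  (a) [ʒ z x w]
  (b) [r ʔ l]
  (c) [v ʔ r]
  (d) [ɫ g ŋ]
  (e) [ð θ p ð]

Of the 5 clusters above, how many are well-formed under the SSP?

0

(a) [ʒ z x w]: profile 4-4-3-8 — violates.
(b) [r ʔ l]: profile 7-1-6 — violates.
(c) [v ʔ r]: profile 4-1-7 — violates.
(d) [ɫ g ŋ]: profile 6-2-5 — violates.
(e) [ð θ p ð]: profile 4-3-1-4 — violates.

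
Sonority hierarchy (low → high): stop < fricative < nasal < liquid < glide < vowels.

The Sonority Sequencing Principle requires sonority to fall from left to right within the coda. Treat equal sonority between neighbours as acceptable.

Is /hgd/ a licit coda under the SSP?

yes

/h/: fricative = 2.
/g/: stop = 1.
/d/: stop = 1.
The profile 2-1-1 is non-increasing (plateaus allowed), so the coda satisfies the SSP.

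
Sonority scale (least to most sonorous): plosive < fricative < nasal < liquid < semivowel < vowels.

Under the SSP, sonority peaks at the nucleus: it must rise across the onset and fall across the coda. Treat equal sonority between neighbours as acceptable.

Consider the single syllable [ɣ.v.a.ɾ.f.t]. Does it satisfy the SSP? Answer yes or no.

Onset: /ɣ/ is a fricative (sonority 2), /v/ is a fricative (sonority 2); then the nucleus /a/ (sonority 6).
Onset profile 2-2-6 — rises to the nucleus.
Coda: /ɾ/ is a liquid (sonority 4), /f/ is a fricative (sonority 2), /t/ is a plosive (sonority 1).
Coda profile 6-4-2-1 — falls from the nucleus.

yes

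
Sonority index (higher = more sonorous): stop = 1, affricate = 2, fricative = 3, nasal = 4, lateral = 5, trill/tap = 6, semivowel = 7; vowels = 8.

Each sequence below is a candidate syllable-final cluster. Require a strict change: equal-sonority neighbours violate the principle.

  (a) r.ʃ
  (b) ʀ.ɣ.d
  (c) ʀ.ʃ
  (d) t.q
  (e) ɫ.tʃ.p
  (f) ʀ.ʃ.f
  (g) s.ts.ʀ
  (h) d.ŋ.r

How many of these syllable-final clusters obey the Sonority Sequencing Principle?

4

(a) 6-3 → obeys
(b) 6-3-1 → obeys
(c) 6-3 → obeys
(d) 1-1 → violates
(e) 5-2-1 → obeys
(f) 6-3-3 → violates
(g) 3-2-6 → violates
(h) 1-4-6 → violates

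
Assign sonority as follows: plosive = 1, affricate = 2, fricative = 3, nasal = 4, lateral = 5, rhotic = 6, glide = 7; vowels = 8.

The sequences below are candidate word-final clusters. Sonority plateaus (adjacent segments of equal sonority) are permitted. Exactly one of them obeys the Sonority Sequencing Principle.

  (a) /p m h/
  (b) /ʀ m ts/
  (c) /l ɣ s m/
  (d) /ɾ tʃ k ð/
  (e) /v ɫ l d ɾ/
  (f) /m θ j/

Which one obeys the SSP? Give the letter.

b

(a) /p m h/: profile 1-4-3 — violates.
(b) /ʀ m ts/: profile 6-4-2 — obeys.
(c) /l ɣ s m/: profile 5-3-3-4 — violates.
(d) /ɾ tʃ k ð/: profile 6-2-1-3 — violates.
(e) /v ɫ l d ɾ/: profile 3-5-5-1-6 — violates.
(f) /m θ j/: profile 4-3-7 — violates.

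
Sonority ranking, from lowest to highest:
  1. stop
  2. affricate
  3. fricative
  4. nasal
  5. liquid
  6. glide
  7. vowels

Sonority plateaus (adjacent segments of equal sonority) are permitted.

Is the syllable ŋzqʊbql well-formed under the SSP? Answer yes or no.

no

Onset: /ŋ/ is a nasal (sonority 4), /z/ is a fricative (sonority 3), /q/ is a stop (sonority 1); then the nucleus /ʊ/ (sonority 7).
Onset profile 4-3-1-7 — does not rise throughout.
Coda: /b/ is a stop (sonority 1), /q/ is a stop (sonority 1), /l/ is a liquid (sonority 5).
Coda profile 7-1-1-5 — does not fall throughout.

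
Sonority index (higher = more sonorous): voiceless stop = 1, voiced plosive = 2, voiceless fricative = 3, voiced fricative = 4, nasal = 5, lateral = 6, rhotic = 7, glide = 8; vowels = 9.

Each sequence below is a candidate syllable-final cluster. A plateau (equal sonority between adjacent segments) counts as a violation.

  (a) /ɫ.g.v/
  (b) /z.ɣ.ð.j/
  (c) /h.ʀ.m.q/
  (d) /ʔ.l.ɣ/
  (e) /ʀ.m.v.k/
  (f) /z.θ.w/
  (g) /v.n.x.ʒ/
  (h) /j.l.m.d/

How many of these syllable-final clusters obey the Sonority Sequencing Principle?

2

(a) sonority 6-2-4: ill-formed.
(b) sonority 4-4-4-8: ill-formed.
(c) sonority 3-7-5-1: ill-formed.
(d) sonority 1-6-4: ill-formed.
(e) sonority 7-5-4-1: well-formed.
(f) sonority 4-3-8: ill-formed.
(g) sonority 4-5-3-4: ill-formed.
(h) sonority 8-6-5-2: well-formed.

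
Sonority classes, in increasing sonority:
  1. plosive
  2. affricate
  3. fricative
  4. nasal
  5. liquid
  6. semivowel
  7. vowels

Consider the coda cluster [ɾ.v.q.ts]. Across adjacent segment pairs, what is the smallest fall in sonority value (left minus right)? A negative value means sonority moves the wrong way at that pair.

/ɾ/ is a liquid (sonority 5).
/v/ is a fricative (sonority 3).
/q/ is a plosive (sonority 1).
/ts/ is an affricate (sonority 2).
/ɾ/→/v/: change +2.
/v/→/q/: change +2.
/q/→/ts/: change -1.
Minimum = -1.

-1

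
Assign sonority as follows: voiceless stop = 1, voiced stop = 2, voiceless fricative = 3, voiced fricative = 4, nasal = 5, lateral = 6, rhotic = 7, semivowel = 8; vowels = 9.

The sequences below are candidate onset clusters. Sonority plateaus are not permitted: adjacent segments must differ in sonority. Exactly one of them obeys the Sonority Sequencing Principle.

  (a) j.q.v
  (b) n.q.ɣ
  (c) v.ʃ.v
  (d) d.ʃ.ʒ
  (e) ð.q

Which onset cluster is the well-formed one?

d

(a) sonority 8-1-4: ill-formed.
(b) sonority 5-1-4: ill-formed.
(c) sonority 4-3-4: ill-formed.
(d) sonority 2-3-4: well-formed.
(e) sonority 4-1: ill-formed.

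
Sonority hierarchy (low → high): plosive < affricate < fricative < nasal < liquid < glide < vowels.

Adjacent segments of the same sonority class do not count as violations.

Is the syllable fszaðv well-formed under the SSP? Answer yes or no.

yes

Onset: /f/ is a fricative (sonority 3), /s/ is a fricative (sonority 3), /z/ is a fricative (sonority 3); then the nucleus /a/ (sonority 7).
Onset profile 3-3-3-7 — rises to the nucleus.
Coda: /ð/ is a fricative (sonority 3), /v/ is a fricative (sonority 3).
Coda profile 7-3-3 — falls from the nucleus.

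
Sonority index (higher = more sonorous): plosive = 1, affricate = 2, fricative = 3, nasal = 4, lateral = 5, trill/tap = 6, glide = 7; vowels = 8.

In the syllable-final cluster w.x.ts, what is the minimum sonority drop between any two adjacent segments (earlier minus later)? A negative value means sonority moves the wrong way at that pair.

1

/w/ — glide, sonority 7.
/x/ — fricative, sonority 3.
/ts/ — affricate, sonority 2.
/w/→/x/: change +4.
/x/→/ts/: change +1.
Minimum = 1.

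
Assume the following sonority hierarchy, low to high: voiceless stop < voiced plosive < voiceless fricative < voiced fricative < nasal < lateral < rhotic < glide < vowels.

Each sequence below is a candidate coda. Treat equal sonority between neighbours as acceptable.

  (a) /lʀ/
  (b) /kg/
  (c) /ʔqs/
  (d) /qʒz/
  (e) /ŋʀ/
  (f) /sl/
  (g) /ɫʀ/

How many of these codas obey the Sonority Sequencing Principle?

(a) /lʀ/: profile 6-7 — violates.
(b) /kg/: profile 1-2 — violates.
(c) /ʔqs/: profile 1-1-3 — violates.
(d) /qʒz/: profile 1-4-4 — violates.
(e) /ŋʀ/: profile 5-7 — violates.
(f) /sl/: profile 3-6 — violates.
(g) /ɫʀ/: profile 6-7 — violates.

0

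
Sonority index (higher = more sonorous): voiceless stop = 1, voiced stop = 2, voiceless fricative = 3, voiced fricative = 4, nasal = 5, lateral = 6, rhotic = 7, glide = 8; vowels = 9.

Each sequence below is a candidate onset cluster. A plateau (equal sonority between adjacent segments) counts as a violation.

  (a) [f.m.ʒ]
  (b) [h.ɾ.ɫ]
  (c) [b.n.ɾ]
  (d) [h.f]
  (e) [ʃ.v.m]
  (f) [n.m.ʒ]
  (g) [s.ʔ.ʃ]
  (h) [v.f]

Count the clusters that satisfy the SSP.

(a) 3-5-4 → violates
(b) 3-7-6 → violates
(c) 2-5-7 → obeys
(d) 3-3 → violates
(e) 3-4-5 → obeys
(f) 5-5-4 → violates
(g) 3-1-3 → violates
(h) 4-3 → violates

2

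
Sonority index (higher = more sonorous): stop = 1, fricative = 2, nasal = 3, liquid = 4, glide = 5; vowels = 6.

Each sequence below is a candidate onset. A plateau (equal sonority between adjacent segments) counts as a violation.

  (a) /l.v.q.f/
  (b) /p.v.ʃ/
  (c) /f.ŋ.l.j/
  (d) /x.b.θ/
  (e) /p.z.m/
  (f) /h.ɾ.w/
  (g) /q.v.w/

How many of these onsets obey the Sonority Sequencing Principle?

4

(a) /l.v.q.f/: profile 4-2-1-2 — violates.
(b) /p.v.ʃ/: profile 1-2-2 — violates.
(c) /f.ŋ.l.j/: profile 2-3-4-5 — obeys.
(d) /x.b.θ/: profile 2-1-2 — violates.
(e) /p.z.m/: profile 1-2-3 — obeys.
(f) /h.ɾ.w/: profile 2-4-5 — obeys.
(g) /q.v.w/: profile 1-2-5 — obeys.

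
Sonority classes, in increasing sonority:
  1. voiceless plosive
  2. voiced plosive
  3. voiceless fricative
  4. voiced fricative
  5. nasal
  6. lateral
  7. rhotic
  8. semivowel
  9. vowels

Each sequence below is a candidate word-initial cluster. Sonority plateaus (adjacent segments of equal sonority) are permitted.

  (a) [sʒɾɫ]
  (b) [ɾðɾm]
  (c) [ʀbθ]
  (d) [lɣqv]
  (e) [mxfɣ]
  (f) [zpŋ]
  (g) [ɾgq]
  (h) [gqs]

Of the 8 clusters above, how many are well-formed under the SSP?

0

(a) [sʒɾɫ]: profile 3-4-7-6 — violates.
(b) [ɾðɾm]: profile 7-4-7-5 — violates.
(c) [ʀbθ]: profile 7-2-3 — violates.
(d) [lɣqv]: profile 6-4-1-4 — violates.
(e) [mxfɣ]: profile 5-3-3-4 — violates.
(f) [zpŋ]: profile 4-1-5 — violates.
(g) [ɾgq]: profile 7-2-1 — violates.
(h) [gqs]: profile 2-1-3 — violates.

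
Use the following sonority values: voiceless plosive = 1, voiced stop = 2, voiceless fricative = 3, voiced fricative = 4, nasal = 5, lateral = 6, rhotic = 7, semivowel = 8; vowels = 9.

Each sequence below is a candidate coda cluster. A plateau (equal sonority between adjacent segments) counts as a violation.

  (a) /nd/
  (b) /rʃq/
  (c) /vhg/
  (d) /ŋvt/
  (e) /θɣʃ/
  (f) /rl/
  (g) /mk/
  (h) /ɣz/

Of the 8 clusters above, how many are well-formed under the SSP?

6

(a) 5-2 → obeys
(b) 7-3-1 → obeys
(c) 4-3-2 → obeys
(d) 5-4-1 → obeys
(e) 3-4-3 → violates
(f) 7-6 → obeys
(g) 5-1 → obeys
(h) 4-4 → violates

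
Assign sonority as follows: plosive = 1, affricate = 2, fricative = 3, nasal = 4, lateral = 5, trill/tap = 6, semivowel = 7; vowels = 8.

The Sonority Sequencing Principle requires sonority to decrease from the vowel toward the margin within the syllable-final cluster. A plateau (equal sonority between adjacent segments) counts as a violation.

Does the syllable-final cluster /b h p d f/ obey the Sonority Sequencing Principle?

no

/b/ is a plosive (sonority 1).
/h/ is a fricative (sonority 3).
/p/ is a plosive (sonority 1).
/d/ is a plosive (sonority 1).
/f/ is a fricative (sonority 3).
The profile is 1-3-1-1-3. Between /b/ (1) and /h/ (3) sonority does not fall, so the cluster violates the SSP.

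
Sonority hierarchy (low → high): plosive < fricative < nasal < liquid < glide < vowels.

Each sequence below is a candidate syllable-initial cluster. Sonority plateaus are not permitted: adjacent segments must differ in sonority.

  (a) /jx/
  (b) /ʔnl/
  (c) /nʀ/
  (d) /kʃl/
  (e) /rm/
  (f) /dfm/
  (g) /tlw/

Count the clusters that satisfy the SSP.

5

(a) 5-2 → violates
(b) 1-3-4 → obeys
(c) 3-4 → obeys
(d) 1-2-4 → obeys
(e) 4-3 → violates
(f) 1-2-3 → obeys
(g) 1-4-5 → obeys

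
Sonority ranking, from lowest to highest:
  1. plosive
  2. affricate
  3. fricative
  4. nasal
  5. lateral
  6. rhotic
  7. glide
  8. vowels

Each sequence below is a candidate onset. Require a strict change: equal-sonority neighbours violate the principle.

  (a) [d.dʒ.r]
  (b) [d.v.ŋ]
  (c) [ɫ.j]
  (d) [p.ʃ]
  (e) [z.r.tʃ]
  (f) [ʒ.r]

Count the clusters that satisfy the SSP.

5

(a) 1-2-6 → obeys
(b) 1-3-4 → obeys
(c) 5-7 → obeys
(d) 1-3 → obeys
(e) 3-6-2 → violates
(f) 3-6 → obeys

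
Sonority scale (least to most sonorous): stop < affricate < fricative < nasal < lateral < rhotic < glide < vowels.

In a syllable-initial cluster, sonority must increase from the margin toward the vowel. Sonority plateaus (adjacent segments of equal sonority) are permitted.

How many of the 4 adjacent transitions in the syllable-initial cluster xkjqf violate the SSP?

2

/x/ is a fricative (sonority 3).
/k/ is a stop (sonority 1).
/j/ is a glide (sonority 7).
/q/ is a stop (sonority 1).
/f/ is a fricative (sonority 3).
/x/→/k/: 3→1 (does not rise) — violation.
/k/→/j/: 1→7 (rises) — ok.
/j/→/q/: 7→1 (does not rise) — violation.
/q/→/f/: 1→3 (rises) — ok.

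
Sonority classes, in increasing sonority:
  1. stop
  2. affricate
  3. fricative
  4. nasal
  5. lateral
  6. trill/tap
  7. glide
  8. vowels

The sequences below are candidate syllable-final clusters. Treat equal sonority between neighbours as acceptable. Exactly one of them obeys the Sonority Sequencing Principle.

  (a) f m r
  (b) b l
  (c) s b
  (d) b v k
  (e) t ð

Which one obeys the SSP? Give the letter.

(a) sonority 3-4-6: ill-formed.
(b) sonority 1-5: ill-formed.
(c) sonority 3-1: well-formed.
(d) sonority 1-3-1: ill-formed.
(e) sonority 1-3: ill-formed.

c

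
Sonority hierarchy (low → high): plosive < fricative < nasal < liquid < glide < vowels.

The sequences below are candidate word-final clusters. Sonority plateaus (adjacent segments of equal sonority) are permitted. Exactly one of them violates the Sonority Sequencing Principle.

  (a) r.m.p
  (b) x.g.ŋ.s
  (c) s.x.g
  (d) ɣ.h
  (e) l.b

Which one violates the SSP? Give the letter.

(a) 4-3-1 → obeys
(b) 2-1-3-2 → violates
(c) 2-2-1 → obeys
(d) 2-2 → obeys
(e) 4-1 → obeys

b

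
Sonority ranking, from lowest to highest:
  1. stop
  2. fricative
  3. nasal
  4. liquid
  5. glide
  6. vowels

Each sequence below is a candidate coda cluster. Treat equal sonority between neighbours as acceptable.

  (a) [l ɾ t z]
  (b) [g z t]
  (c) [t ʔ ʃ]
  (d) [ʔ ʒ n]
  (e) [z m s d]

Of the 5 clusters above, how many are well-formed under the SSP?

0

(a) [l ɾ t z]: profile 4-4-1-2 — violates.
(b) [g z t]: profile 1-2-1 — violates.
(c) [t ʔ ʃ]: profile 1-1-2 — violates.
(d) [ʔ ʒ n]: profile 1-2-3 — violates.
(e) [z m s d]: profile 2-3-2-1 — violates.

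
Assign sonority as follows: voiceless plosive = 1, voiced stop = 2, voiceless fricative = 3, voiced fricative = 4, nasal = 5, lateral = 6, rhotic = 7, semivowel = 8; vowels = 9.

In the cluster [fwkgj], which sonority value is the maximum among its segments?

8

/f/ is a voiceless fricative (sonority 3).
/w/ is a semivowel (sonority 8).
/k/ is a voiceless plosive (sonority 1).
/g/ is a voiced stop (sonority 2).
/j/ is a semivowel (sonority 8).
The maximum is 8.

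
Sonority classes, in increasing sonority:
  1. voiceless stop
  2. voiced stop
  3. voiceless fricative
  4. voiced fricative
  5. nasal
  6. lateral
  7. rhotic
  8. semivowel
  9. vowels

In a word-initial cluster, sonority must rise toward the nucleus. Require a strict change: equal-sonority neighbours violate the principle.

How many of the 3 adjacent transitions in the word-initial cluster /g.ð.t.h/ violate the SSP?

1

/g/: voiced stop = 2.
/ð/: voiced fricative = 4.
/t/: voiceless stop = 1.
/h/: voiceless fricative = 3.
/g/→/ð/: 2→4 (rises) — ok.
/ð/→/t/: 4→1 (does not rise) — violation.
/t/→/h/: 1→3 (rises) — ok.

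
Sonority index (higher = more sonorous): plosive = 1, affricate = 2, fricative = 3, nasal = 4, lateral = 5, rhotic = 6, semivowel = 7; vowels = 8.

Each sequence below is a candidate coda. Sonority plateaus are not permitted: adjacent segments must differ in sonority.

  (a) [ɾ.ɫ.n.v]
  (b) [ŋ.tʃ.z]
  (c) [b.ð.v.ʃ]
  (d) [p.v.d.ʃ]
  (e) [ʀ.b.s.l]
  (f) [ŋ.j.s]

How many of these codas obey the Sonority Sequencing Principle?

1

(a) 6-5-4-3 → obeys
(b) 4-2-3 → violates
(c) 1-3-3-3 → violates
(d) 1-3-1-3 → violates
(e) 6-1-3-5 → violates
(f) 4-7-3 → violates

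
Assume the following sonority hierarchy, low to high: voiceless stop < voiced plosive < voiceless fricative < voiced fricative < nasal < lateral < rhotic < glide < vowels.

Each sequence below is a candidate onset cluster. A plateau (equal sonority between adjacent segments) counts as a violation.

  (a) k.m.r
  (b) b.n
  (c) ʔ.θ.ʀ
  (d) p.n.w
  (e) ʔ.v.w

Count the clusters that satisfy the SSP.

(a) 1-5-7 → obeys
(b) 2-5 → obeys
(c) 1-3-7 → obeys
(d) 1-5-8 → obeys
(e) 1-4-8 → obeys

5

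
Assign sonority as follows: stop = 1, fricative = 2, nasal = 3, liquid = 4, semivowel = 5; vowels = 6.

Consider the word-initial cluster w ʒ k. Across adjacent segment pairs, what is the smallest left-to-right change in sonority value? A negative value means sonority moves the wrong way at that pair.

/w/ — semivowel, sonority 5.
/ʒ/ — fricative, sonority 2.
/k/ — stop, sonority 1.
/w/→/ʒ/: change -3.
/ʒ/→/k/: change -1.
Minimum = -3.

-3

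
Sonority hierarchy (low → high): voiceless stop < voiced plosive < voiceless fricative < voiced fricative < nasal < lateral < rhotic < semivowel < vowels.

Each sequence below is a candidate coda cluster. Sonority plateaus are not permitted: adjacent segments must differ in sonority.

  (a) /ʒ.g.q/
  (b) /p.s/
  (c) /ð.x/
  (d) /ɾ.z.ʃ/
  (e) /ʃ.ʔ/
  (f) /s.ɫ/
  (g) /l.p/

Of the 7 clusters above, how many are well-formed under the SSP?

5

(a) sonority 4-2-1: well-formed.
(b) sonority 1-3: ill-formed.
(c) sonority 4-3: well-formed.
(d) sonority 7-4-3: well-formed.
(e) sonority 3-1: well-formed.
(f) sonority 3-6: ill-formed.
(g) sonority 6-1: well-formed.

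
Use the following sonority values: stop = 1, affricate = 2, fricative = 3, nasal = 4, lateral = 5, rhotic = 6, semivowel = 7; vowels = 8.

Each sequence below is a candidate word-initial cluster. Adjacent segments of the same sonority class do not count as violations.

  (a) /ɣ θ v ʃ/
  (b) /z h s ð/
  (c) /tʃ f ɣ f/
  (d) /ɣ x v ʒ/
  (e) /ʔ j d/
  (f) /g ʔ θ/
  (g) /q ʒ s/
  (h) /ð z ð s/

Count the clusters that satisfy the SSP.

7

(a) sonority 3-3-3-3: well-formed.
(b) sonority 3-3-3-3: well-formed.
(c) sonority 2-3-3-3: well-formed.
(d) sonority 3-3-3-3: well-formed.
(e) sonority 1-7-1: ill-formed.
(f) sonority 1-1-3: well-formed.
(g) sonority 1-3-3: well-formed.
(h) sonority 3-3-3-3: well-formed.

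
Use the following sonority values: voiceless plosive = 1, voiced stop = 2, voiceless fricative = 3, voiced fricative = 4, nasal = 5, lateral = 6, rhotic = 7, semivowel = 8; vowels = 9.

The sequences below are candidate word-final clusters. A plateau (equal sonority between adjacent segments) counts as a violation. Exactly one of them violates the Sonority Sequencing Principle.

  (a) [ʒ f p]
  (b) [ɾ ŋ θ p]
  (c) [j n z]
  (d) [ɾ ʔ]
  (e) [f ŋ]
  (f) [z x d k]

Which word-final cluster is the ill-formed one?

(a) sonority 4-3-1: well-formed.
(b) sonority 7-5-3-1: well-formed.
(c) sonority 8-5-4: well-formed.
(d) sonority 7-1: well-formed.
(e) sonority 3-5: ill-formed.
(f) sonority 4-3-2-1: well-formed.

e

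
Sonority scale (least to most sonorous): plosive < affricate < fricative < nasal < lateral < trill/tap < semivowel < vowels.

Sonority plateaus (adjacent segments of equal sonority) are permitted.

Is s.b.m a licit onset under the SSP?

no

/s/: fricative = 3.
/b/: plosive = 1.
/m/: nasal = 4.
The profile is 3-1-4. Between /s/ (3) and /b/ (1) sonority does not rise, so the cluster violates the SSP.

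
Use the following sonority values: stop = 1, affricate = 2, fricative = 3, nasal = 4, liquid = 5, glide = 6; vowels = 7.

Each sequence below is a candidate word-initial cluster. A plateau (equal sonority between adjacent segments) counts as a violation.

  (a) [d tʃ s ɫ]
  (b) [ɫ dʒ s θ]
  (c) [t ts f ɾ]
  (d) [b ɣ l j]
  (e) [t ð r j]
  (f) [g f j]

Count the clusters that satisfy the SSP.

(a) [d tʃ s ɫ]: profile 1-2-3-5 — obeys.
(b) [ɫ dʒ s θ]: profile 5-2-3-3 — violates.
(c) [t ts f ɾ]: profile 1-2-3-5 — obeys.
(d) [b ɣ l j]: profile 1-3-5-6 — obeys.
(e) [t ð r j]: profile 1-3-5-6 — obeys.
(f) [g f j]: profile 1-3-6 — obeys.

5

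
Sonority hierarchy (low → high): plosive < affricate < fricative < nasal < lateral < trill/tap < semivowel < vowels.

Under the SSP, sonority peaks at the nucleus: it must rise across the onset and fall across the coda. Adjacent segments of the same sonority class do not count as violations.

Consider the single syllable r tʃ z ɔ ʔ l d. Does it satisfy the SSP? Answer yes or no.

Onset: /r/ is a trill/tap (sonority 6), /tʃ/ is an affricate (sonority 2), /z/ is a fricative (sonority 3); then the nucleus /ɔ/ (sonority 8).
Onset profile 6-2-3-8 — does not rise throughout.
Coda: /ʔ/ is a plosive (sonority 1), /l/ is a lateral (sonority 5), /d/ is a plosive (sonority 1).
Coda profile 8-1-5-1 — does not fall throughout.

no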